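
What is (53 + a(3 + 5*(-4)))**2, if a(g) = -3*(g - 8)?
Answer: 16384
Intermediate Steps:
a(g) = 24 - 3*g (a(g) = -3*(-8 + g) = 24 - 3*g)
(53 + a(3 + 5*(-4)))**2 = (53 + (24 - 3*(3 + 5*(-4))))**2 = (53 + (24 - 3*(3 - 20)))**2 = (53 + (24 - 3*(-17)))**2 = (53 + (24 + 51))**2 = (53 + 75)**2 = 128**2 = 16384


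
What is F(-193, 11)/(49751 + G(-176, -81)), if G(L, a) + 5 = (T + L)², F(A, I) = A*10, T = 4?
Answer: -193/7933 ≈ -0.024329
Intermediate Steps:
F(A, I) = 10*A
G(L, a) = -5 + (4 + L)²
F(-193, 11)/(49751 + G(-176, -81)) = (10*(-193))/(49751 + (-5 + (4 - 176)²)) = -1930/(49751 + (-5 + (-172)²)) = -1930/(49751 + (-5 + 29584)) = -1930/(49751 + 29579) = -1930/79330 = -1930*1/79330 = -193/7933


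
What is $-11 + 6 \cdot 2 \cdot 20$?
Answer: $229$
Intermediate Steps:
$-11 + 6 \cdot 2 \cdot 20 = -11 + 12 \cdot 20 = -11 + 240 = 229$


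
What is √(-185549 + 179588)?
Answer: I*√5961 ≈ 77.208*I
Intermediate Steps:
√(-185549 + 179588) = √(-5961) = I*√5961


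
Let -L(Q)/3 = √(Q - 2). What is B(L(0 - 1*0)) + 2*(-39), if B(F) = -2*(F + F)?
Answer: -78 + 12*I*√2 ≈ -78.0 + 16.971*I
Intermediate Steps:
L(Q) = -3*√(-2 + Q) (L(Q) = -3*√(Q - 2) = -3*√(-2 + Q))
B(F) = -4*F
B(L(0 - 1*0)) + 2*(-39) = -(-12)*√(-2 + (0 - 1*0)) + 2*(-39) = -(-12)*√(-2 + (0 + 0)) - 78 = -(-12)*√(-2 + 0) - 78 = -(-12)*√(-2) - 78 = -(-12)*I*√2 - 78 = 12*I*√2 - 78 = -78 + 12*I*√2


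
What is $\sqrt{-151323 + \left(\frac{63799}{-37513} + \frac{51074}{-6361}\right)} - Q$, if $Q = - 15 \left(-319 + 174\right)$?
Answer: $-2175 + \frac{6 i \sqrt{239356238393119114995}}{238620193} \approx -2175.0 + 389.02 i$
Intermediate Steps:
$Q = 2175$ ($Q = \left(-15\right) \left(-145\right) = 2175$)
$\sqrt{-151323 + \left(\frac{63799}{-37513} + \frac{51074}{-6361}\right)} - Q = \sqrt{-151323 + \left(\frac{63799}{-37513} + \frac{51074}{-6361}\right)} - 2175 = \sqrt{-151323 + \left(63799 \left(- \frac{1}{37513}\right) + 51074 \left(- \frac{1}{6361}\right)\right)} - 2175 = \sqrt{-151323 - \frac{2321764401}{238620193}} - 2175 = \sqrt{- \frac{36111045229740}{238620193}} - 2175 = \frac{6 i \sqrt{239356238393119114995}}{238620193} - 2175 = -2175 + \frac{6 i \sqrt{239356238393119114995}}{238620193}$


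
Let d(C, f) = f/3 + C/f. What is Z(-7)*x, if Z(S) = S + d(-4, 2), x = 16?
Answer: -400/3 ≈ -133.33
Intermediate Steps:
d(C, f) = f/3 + C/f (d(C, f) = f*(1/3) + C/f = f/3 + C/f)
Z(S) = -4/3 + S (Z(S) = S + ((1/3)*2 - 4/2) = S + (2/3 - 4*1/2) = S + (2/3 - 2) = S - 4/3 = -4/3 + S)
Z(-7)*x = (-4/3 - 7)*16 = -25/3*16 = -400/3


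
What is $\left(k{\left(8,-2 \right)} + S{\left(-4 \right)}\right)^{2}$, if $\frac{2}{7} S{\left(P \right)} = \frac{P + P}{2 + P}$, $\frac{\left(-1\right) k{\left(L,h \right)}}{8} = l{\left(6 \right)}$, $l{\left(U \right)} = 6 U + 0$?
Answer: $75076$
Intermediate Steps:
$l{\left(U \right)} = 6 U$
$k{\left(L,h \right)} = -288$ ($k{\left(L,h \right)} = - 8 \cdot 6 \cdot 6 = \left(-8\right) 36 = -288$)
$S{\left(P \right)} = \frac{7 P}{2 + P}$ ($S{\left(P \right)} = \frac{7 \frac{P + P}{2 + P}}{2} = \frac{7 \frac{2 P}{2 + P}}{2} = \frac{7 P}{2 + P}$)
$\left(k{\left(8,-2 \right)} + S{\left(-4 \right)}\right)^{2} = \left(-288 + 7 \left(-4\right) \frac{1}{2 - 4}\right)^{2} = \left(-288 + 7 \left(-4\right) \frac{1}{-2}\right)^{2} = \left(-288 + 7 \left(-4\right) \left(- \frac{1}{2}\right)\right)^{2} = \left(-288 + 14\right)^{2} = \left(-274\right)^{2} = 75076$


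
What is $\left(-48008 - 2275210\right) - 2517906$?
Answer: $-4841124$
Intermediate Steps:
$\left(-48008 - 2275210\right) - 2517906 = -2323218 - 2517906 = -4841124$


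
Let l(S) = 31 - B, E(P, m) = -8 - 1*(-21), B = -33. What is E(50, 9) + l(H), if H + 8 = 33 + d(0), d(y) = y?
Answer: 77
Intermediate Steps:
E(P, m) = 13 (E(P, m) = -8 + 21 = 13)
H = 25 (H = -8 + (33 + 0) = -8 + 33 = 25)
l(S) = 64 (l(S) = 31 - 1*(-33) = 31 + 33 = 64)
E(50, 9) + l(H) = 13 + 64 = 77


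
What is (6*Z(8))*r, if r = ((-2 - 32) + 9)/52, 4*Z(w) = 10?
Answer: -375/52 ≈ -7.2115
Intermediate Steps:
Z(w) = 5/2 (Z(w) = (¼)*10 = 5/2)
r = -25/52 (r = (-34 + 9)*(1/52) = -25*1/52 = -25/52 ≈ -0.48077)
(6*Z(8))*r = (6*(5/2))*(-25/52) = 15*(-25/52) = -375/52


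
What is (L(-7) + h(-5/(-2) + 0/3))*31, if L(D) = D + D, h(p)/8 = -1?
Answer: -682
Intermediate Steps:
h(p) = -8 (h(p) = 8*(-1) = -8)
L(D) = 2*D
(L(-7) + h(-5/(-2) + 0/3))*31 = (2*(-7) - 8)*31 = (-14 - 8)*31 = -22*31 = -682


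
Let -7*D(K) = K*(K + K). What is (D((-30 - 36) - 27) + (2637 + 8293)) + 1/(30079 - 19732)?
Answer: 612666571/72429 ≈ 8458.9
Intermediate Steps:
D(K) = -2*K**2/7 (D(K) = -K*(K + K)/7 = -K*2*K/7 = -2*K**2/7)
(D((-30 - 36) - 27) + (2637 + 8293)) + 1/(30079 - 19732) = (-2*((-30 - 36) - 27)**2/7 + (2637 + 8293)) + 1/(30079 - 19732) = (-2*(-66 - 27)**2/7 + 10930) + 1/10347 = (-2/7*(-93)**2 + 10930) + 1/10347 = (-2/7*8649 + 10930) + 1/10347 = (-17298/7 + 10930) + 1/10347 = 59212/7 + 1/10347 = 612666571/72429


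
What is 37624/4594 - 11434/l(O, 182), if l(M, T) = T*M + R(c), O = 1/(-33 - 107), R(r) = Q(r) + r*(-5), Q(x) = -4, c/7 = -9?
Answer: -204378216/7113809 ≈ -28.730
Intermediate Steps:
c = -63 (c = 7*(-9) = -63)
R(r) = -4 - 5*r (R(r) = -4 + r*(-5) = -4 - 5*r)
O = -1/140 (O = 1/(-140) = -1/140 ≈ -0.0071429)
l(M, T) = 311 + M*T (l(M, T) = T*M + (-4 - 5*(-63)) = M*T + (-4 + 315) = M*T + 311 = 311 + M*T)
37624/4594 - 11434/l(O, 182) = 37624/4594 - 11434/(311 - 1/140*182) = 37624*(1/4594) - 11434/(311 - 13/10) = 18812/2297 - 11434/3097/10 = 18812/2297 - 11434*10/3097 = 18812/2297 - 114340/3097 = -204378216/7113809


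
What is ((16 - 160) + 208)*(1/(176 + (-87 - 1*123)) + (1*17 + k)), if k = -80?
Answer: -68576/17 ≈ -4033.9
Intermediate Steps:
((16 - 160) + 208)*(1/(176 + (-87 - 1*123)) + (1*17 + k)) = ((16 - 160) + 208)*(1/(176 + (-87 - 1*123)) + (1*17 - 80)) = (-144 + 208)*(1/(176 + (-87 - 123)) + (17 - 80)) = 64*(1/(176 - 210) - 63) = 64*(1/(-34) - 63) = 64*(-1/34 - 63) = 64*(-2143/34) = -68576/17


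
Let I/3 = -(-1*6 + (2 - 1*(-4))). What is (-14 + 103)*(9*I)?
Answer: 0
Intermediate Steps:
I = 0 (I = 3*(-(-1*6 + (2 - 1*(-4)))) = 3*(-(-6 + (2 + 4))) = 3*(-(-6 + 6)) = 3*(-1*0) = 3*0 = 0)
(-14 + 103)*(9*I) = (-14 + 103)*(9*0) = 89*0 = 0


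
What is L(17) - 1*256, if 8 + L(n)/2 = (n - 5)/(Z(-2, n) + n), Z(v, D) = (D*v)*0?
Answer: -4600/17 ≈ -270.59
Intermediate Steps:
Z(v, D) = 0
L(n) = -16 + 2*(-5 + n)/n (L(n) = -16 + 2*((n - 5)/(0 + n)) = -16 + 2*((-5 + n)/n) = -16 + 2*(-5 + n)/n)
L(17) - 1*256 = (-14 - 10/17) - 1*256 = (-14 - 10*1/17) - 256 = (-14 - 10/17) - 256 = -248/17 - 256 = -4600/17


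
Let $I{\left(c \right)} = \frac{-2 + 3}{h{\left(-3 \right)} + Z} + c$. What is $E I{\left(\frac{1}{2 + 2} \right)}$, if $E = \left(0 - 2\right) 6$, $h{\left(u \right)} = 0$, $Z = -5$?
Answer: $- \frac{3}{5} \approx -0.6$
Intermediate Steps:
$E = -12$ ($E = \left(-2\right) 6 = -12$)
$I{\left(c \right)} = - \frac{1}{5} + c$ ($I{\left(c \right)} = \frac{-2 + 3}{0 - 5} + c = 1 \frac{1}{-5} + c = 1 \left(- \frac{1}{5}\right) + c = - \frac{1}{5} + c$)
$E I{\left(\frac{1}{2 + 2} \right)} = - 12 \left(- \frac{1}{5} + \frac{1}{2 + 2}\right) = - 12 \left(- \frac{1}{5} + \frac{1}{4}\right) = \left(-12\right) \frac{1}{20} = - \frac{3}{5}$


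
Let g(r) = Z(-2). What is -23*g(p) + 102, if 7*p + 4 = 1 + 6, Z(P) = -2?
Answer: 148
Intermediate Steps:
p = 3/7 (p = -4/7 + (1 + 6)/7 = -4/7 + (1/7)*7 = -4/7 + 1 = 3/7 ≈ 0.42857)
g(r) = -2
-23*g(p) + 102 = -23*(-2) + 102 = 46 + 102 = 148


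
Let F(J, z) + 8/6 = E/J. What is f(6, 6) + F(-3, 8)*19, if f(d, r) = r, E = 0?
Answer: -58/3 ≈ -19.333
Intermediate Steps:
F(J, z) = -4/3 (F(J, z) = -4/3 + 0/J = -4/3 + 0 = -4/3)
f(6, 6) + F(-3, 8)*19 = 6 - 4/3*19 = 6 - 76/3 = -58/3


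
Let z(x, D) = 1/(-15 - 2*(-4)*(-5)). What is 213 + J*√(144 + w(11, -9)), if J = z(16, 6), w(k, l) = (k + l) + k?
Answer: 213 - √157/55 ≈ 212.77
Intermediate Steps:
w(k, l) = l + 2*k
z(x, D) = -1/55 (z(x, D) = 1/(-15 + 8*(-5)) = 1/(-15 - 40) = 1/(-55) = -1/55)
J = -1/55 ≈ -0.018182
213 + J*√(144 + w(11, -9)) = 213 - √(144 + (-9 + 2*11))/55 = 213 - √(144 + (-9 + 22))/55 = 213 - √(144 + 13)/55 = 213 - √157/55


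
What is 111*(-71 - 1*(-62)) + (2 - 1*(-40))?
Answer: -957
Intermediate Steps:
111*(-71 - 1*(-62)) + (2 - 1*(-40)) = 111*(-71 + 62) + (2 + 40) = 111*(-9) + 42 = -999 + 42 = -957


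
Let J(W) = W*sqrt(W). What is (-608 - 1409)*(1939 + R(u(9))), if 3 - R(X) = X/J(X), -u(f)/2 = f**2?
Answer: -3917014 - 2017*I*sqrt(2)/18 ≈ -3.917e+6 - 158.47*I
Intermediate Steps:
u(f) = -2*f**2
J(W) = W**(3/2)
R(X) = 3 - 1/sqrt(X) (R(X) = 3 - X/(X**(3/2)) = 3 - X/X**(3/2) = 3 - 1/sqrt(X))
(-608 - 1409)*(1939 + R(u(9))) = (-608 - 1409)*(1939 + (3 - 1/sqrt(-2*9**2))) = -2017*(1939 + (3 - 1/sqrt(-2*81))) = -2017*(1939 + (3 - 1/sqrt(-162))) = -2017*(1939 + (3 - (-1)*I*sqrt(2)/18)) = -2017*(1939 + (3 + I*sqrt(2)/18)) = -2017*(1942 + I*sqrt(2)/18) = -3917014 - 2017*I*sqrt(2)/18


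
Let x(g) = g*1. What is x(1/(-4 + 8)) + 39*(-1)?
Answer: -155/4 ≈ -38.750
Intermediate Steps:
x(g) = g
x(1/(-4 + 8)) + 39*(-1) = 1/(-4 + 8) + 39*(-1) = 1/4 - 39 = ¼ - 39 = -155/4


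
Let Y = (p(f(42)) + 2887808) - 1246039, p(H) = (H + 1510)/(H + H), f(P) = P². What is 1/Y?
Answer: 1764/2896082153 ≈ 6.0910e-7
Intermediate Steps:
p(H) = (1510 + H)/(2*H) (p(H) = (1510 + H)/((2*H)) = (1510 + H)*(1/(2*H)) = (1510 + H)/(2*H))
Y = 2896082153/1764 (Y = ((1510 + 42²)/(2*(42²)) + 2887808) - 1246039 = ((½)*(1510 + 1764)/1764 + 2887808) - 1246039 = ((½)*(1/1764)*3274 + 2887808) - 1246039 = (1637/1764 + 2887808) - 1246039 = 5094094949/1764 - 1246039 = 2896082153/1764 ≈ 1.6418e+6)
1/Y = 1/(2896082153/1764) = 1764/2896082153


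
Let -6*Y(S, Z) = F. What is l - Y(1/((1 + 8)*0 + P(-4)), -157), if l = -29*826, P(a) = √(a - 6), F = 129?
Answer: -47865/2 ≈ -23933.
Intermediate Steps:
P(a) = √(-6 + a)
Y(S, Z) = -43/2 (Y(S, Z) = -⅙*129 = -43/2)
l = -23954
l - Y(1/((1 + 8)*0 + P(-4)), -157) = -23954 - 1*(-43/2) = -23954 + 43/2 = -47865/2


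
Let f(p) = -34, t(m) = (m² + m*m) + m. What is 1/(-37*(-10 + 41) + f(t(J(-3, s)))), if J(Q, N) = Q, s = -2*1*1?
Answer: -1/1181 ≈ -0.00084674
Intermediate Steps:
s = -2 (s = -2*1 = -2)
t(m) = m + 2*m² (t(m) = (m² + m²) + m = 2*m² + m = m + 2*m²)
1/(-37*(-10 + 41) + f(t(J(-3, s)))) = 1/(-37*(-10 + 41) - 34) = 1/(-37*31 - 34) = 1/(-1147 - 34) = 1/(-1181) = -1/1181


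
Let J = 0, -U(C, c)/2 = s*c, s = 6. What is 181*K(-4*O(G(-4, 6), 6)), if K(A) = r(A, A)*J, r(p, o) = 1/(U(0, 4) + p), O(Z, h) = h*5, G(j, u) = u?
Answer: 0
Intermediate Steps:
U(C, c) = -12*c
O(Z, h) = 5*h
r(p, o) = 1/(-48 + p) (r(p, o) = 1/(-12*4 + p) = 1/(-48 + p))
K(A) = 0 (K(A) = 0/(-48 + A) = 0)
181*K(-4*O(G(-4, 6), 6)) = 181*0 = 0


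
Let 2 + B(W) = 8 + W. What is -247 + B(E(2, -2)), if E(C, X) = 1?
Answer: -240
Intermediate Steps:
B(W) = 6 + W (B(W) = -2 + (8 + W) = 6 + W)
-247 + B(E(2, -2)) = -247 + (6 + 1) = -247 + 7 = -240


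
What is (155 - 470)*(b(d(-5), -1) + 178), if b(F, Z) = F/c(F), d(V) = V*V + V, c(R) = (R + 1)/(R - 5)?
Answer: -60570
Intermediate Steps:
c(R) = (1 + R)/(-5 + R)
d(V) = V + V² (d(V) = V² + V = V + V²)
b(F, Z) = F*(-5 + F)/(1 + F) (b(F, Z) = F/(((1 + F)/(-5 + F))) = F*((-5 + F)/(1 + F)) = F*(-5 + F)/(1 + F))
(155 - 470)*(b(d(-5), -1) + 178) = (155 - 470)*((-5*(1 - 5))*(-5 - 5*(1 - 5))/(1 - 5*(1 - 5)) + 178) = -315*((-5*(-4))*(-5 - 5*(-4))/(1 - 5*(-4)) + 178) = -315*(20*(-5 + 20)/(1 + 20) + 178) = -315*(20*15/21 + 178) = -315*(20*(1/21)*15 + 178) = -315*(100/7 + 178) = -315*1346/7 = -60570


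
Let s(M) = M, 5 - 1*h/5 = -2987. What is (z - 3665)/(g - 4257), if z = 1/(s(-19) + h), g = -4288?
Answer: 54758764/127670845 ≈ 0.42891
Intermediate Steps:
h = 14960 (h = 25 - 5*(-2987) = 25 + 14935 = 14960)
z = 1/14941 (z = 1/(-19 + 14960) = 1/14941 ≈ 6.6930e-5)
(z - 3665)/(g - 4257) = (1/14941 - 3665)/(-4288 - 4257) = -54758764/14941/(-8545) = -54758764/14941*(-1/8545) = 54758764/127670845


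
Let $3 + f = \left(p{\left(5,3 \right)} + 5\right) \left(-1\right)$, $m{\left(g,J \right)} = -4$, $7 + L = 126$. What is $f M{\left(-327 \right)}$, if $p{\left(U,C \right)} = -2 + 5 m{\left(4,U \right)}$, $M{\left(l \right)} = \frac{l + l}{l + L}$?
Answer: $\frac{2289}{52} \approx 44.019$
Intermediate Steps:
$L = 119$ ($L = -7 + 126 = 119$)
$M{\left(l \right)} = \frac{2 l}{119 + l}$ ($M{\left(l \right)} = \frac{l + l}{l + 119} = \frac{2 l}{119 + l}$)
$p{\left(U,C \right)} = -22$ ($p{\left(U,C \right)} = -2 + 5 \left(-4\right) = -2 - 20 = -22$)
$f = 14$ ($f = -3 + \left(-22 + 5\right) \left(-1\right) = -3 - -17 = -3 + 17 = 14$)
$f M{\left(-327 \right)} = 14 \cdot 2 \left(-327\right) \frac{1}{119 - 327} = 14 \cdot 2 \left(-327\right) \frac{1}{-208} = 14 \cdot 2 \left(-327\right) \left(- \frac{1}{208}\right) = 14 \cdot \frac{327}{104} = \frac{2289}{52}$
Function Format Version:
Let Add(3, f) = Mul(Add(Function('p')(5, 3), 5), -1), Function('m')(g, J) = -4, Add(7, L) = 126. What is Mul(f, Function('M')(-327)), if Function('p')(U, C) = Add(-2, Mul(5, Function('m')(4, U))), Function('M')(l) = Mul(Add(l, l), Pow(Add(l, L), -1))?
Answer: Rational(2289, 52) ≈ 44.019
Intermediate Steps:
L = 119 (L = Add(-7, 126) = 119)
Function('M')(l) = Mul(2, l, Pow(Add(119, l), -1)) (Function('M')(l) = Mul(Add(l, l), Pow(Add(l, 119), -1)) = Mul(Mul(2, l), Pow(Add(119, l), -1)) = Mul(2, l, Pow(Add(119, l), -1)))
Function('p')(U, C) = -22 (Function('p')(U, C) = Add(-2, Mul(5, -4)) = Add(-2, -20) = -22)
f = 14 (f = Add(-3, Mul(Add(-22, 5), -1)) = Add(-3, Mul(-17, -1)) = Add(-3, 17) = 14)
Mul(f, Function('M')(-327)) = Mul(14, Mul(2, -327, Pow(Add(119, -327), -1))) = Mul(14, Mul(2, -327, Pow(-208, -1))) = Mul(14, Mul(2, -327, Rational(-1, 208))) = Mul(14, Rational(327, 104)) = Rational(2289, 52)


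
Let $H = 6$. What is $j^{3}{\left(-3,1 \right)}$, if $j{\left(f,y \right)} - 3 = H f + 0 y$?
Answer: $-3375$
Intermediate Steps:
$j{\left(f,y \right)} = 3 + 6 f$ ($j{\left(f,y \right)} = 3 + \left(6 f + 0 y\right) = 3 + \left(6 f + 0\right) = 3 + 6 f$)
$j^{3}{\left(-3,1 \right)} = \left(3 + 6 \left(-3\right)\right)^{3} = \left(3 - 18\right)^{3} = \left(-15\right)^{3} = -3375$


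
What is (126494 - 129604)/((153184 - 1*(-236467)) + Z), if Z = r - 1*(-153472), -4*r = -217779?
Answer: -12440/2390271 ≈ -0.0052044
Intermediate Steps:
r = 217779/4 (r = -1/4*(-217779) = 217779/4 ≈ 54445.)
Z = 831667/4 (Z = 217779/4 - 1*(-153472) = 217779/4 + 153472 = 831667/4 ≈ 2.0792e+5)
(126494 - 129604)/((153184 - 1*(-236467)) + Z) = (126494 - 129604)/((153184 - 1*(-236467)) + 831667/4) = -3110/((153184 + 236467) + 831667/4) = -3110/(389651 + 831667/4) = -3110/2390271/4 = -3110*4/2390271 = -12440/2390271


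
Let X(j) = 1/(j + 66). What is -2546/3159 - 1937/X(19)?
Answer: -520116101/3159 ≈ -1.6465e+5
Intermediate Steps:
X(j) = 1/(66 + j)
-2546/3159 - 1937/X(19) = -2546/3159 - 1937/(1/(66 + 19)) = -2546*1/3159 - 1937/(1/85) = -2546/3159 - 1937/1/85 = -2546/3159 - 1937*85 = -2546/3159 - 164645 = -520116101/3159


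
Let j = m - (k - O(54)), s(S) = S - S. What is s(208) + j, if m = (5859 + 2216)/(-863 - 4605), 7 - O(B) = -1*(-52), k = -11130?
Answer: 60604705/5468 ≈ 11084.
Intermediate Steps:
O(B) = -45 (O(B) = 7 - (-1)*(-52) = 7 - 1*52 = 7 - 52 = -45)
m = -8075/5468 (m = 8075/(-5468) = 8075*(-1/5468) = -8075/5468 ≈ -1.4768)
s(S) = 0
j = 60604705/5468 (j = -8075/5468 - (-11130 - 1*(-45)) = -8075/5468 - (-11130 + 45) = -8075/5468 - 1*(-11085) = -8075/5468 + 11085 = 60604705/5468 ≈ 11084.)
s(208) + j = 0 + 60604705/5468 = 60604705/5468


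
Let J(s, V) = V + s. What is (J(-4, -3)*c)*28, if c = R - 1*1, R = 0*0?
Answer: 196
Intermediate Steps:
R = 0
c = -1 (c = 0 - 1*1 = 0 - 1 = -1)
(J(-4, -3)*c)*28 = ((-3 - 4)*(-1))*28 = -7*(-1)*28 = 7*28 = 196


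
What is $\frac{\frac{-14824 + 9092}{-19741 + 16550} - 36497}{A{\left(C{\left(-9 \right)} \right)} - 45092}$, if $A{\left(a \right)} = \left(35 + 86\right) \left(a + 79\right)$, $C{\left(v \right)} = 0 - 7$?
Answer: $\frac{23291239}{23217716} \approx 1.0032$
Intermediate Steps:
$C{\left(v \right)} = -7$ ($C{\left(v \right)} = 0 - 7 = -7$)
$A{\left(a \right)} = 9559 + 121 a$ ($A{\left(a \right)} = 121 \left(79 + a\right) = 9559 + 121 a$)
$\frac{\frac{-14824 + 9092}{-19741 + 16550} - 36497}{A{\left(C{\left(-9 \right)} \right)} - 45092} = \frac{\frac{-14824 + 9092}{-19741 + 16550} - 36497}{\left(9559 + 121 \left(-7\right)\right) - 45092} = \frac{- \frac{5732}{-3191} - 36497}{\left(9559 - 847\right) - 45092} = \frac{\left(-5732\right) \left(- \frac{1}{3191}\right) - 36497}{8712 - 45092} = \frac{\frac{5732}{3191} - 36497}{-36380} = \left(- \frac{116456195}{3191}\right) \left(- \frac{1}{36380}\right) = \frac{23291239}{23217716}$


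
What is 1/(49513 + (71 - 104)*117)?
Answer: 1/45652 ≈ 2.1905e-5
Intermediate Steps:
1/(49513 + (71 - 104)*117) = 1/(49513 - 33*117) = 1/(49513 - 3861) = 1/45652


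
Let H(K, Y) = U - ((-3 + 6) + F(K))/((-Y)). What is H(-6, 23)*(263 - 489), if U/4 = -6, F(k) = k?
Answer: 125430/23 ≈ 5453.5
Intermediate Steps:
U = -24 (U = 4*(-6) = -24)
H(K, Y) = -24 + (3 + K)/Y (H(K, Y) = -24 - ((-3 + 6) + K)/((-Y)) = -24 - (3 + K)*(-1/Y) = -24 - (-1)*(3 + K)/Y = -24 + (3 + K)/Y)
H(-6, 23)*(263 - 489) = ((3 - 6 - 24*23)/23)*(263 - 489) = ((3 - 6 - 552)/23)*(-226) = ((1/23)*(-555))*(-226) = -555/23*(-226) = 125430/23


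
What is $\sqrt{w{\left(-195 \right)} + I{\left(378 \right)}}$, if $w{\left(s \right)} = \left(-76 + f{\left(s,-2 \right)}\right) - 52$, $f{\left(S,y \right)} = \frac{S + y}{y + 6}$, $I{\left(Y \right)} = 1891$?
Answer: $\frac{\sqrt{6855}}{2} \approx 41.397$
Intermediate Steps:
$f{\left(S,y \right)} = \frac{S + y}{6 + y}$
$w{\left(s \right)} = - \frac{257}{2} + \frac{s}{4}$ ($w{\left(s \right)} = \left(-76 + \frac{s - 2}{6 - 2}\right) - 52 = \left(-76 + \frac{-2 + s}{4}\right) - 52 = \left(-76 + \left(- \frac{1}{2} + \frac{s}{4}\right)\right) - 52 = \left(- \frac{153}{2} + \frac{s}{4}\right) - 52 = - \frac{257}{2} + \frac{s}{4}$)
$\sqrt{w{\left(-195 \right)} + I{\left(378 \right)}} = \sqrt{\left(- \frac{257}{2} + \frac{1}{4} \left(-195\right)\right) + 1891} = \sqrt{\left(- \frac{257}{2} - \frac{195}{4}\right) + 1891} = \sqrt{- \frac{709}{4} + 1891} = \sqrt{\frac{6855}{4}} = \frac{\sqrt{6855}}{2}$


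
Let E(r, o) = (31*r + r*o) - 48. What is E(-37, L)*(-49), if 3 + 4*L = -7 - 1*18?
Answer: 45864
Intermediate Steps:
L = -7 (L = -3/4 + (-7 - 1*18)/4 = -3/4 + (-7 - 18)/4 = -3/4 + (1/4)*(-25) = -3/4 - 25/4 = -7)
E(r, o) = -48 + 31*r + o*r (E(r, o) = (31*r + o*r) - 48 = -48 + 31*r + o*r)
E(-37, L)*(-49) = (-48 + 31*(-37) - 7*(-37))*(-49) = (-48 - 1147 + 259)*(-49) = -936*(-49) = 45864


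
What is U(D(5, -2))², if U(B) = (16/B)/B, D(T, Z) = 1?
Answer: 256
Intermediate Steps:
U(B) = 16/B²
U(D(5, -2))² = (16/1²)² = (16*1)² = 16² = 256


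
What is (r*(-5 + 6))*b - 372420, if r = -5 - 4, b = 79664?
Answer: -1089396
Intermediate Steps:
r = -9
(r*(-5 + 6))*b - 372420 = -9*(-5 + 6)*79664 - 372420 = -9*1*79664 - 372420 = -9*79664 - 372420 = -716976 - 372420 = -1089396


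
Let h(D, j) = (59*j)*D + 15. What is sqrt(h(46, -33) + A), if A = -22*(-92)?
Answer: I*sqrt(87523) ≈ 295.84*I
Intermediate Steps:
A = 2024
h(D, j) = 15 + 59*D*j (h(D, j) = 59*D*j + 15 = 15 + 59*D*j)
sqrt(h(46, -33) + A) = sqrt((15 + 59*46*(-33)) + 2024) = sqrt((15 - 89562) + 2024) = sqrt(-89547 + 2024) = sqrt(-87523) = I*sqrt(87523)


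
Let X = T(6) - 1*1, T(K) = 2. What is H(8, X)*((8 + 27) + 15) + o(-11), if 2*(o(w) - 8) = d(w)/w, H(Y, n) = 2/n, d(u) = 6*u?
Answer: 111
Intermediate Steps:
X = 1 (X = 2 - 1*1 = 2 - 1 = 1)
o(w) = 11 (o(w) = 8 + ((6*w)/w)/2 = 8 + (½)*6 = 8 + 3 = 11)
H(8, X)*((8 + 27) + 15) + o(-11) = (2/1)*((8 + 27) + 15) + 11 = (2*1)*(35 + 15) + 11 = 2*50 + 11 = 100 + 11 = 111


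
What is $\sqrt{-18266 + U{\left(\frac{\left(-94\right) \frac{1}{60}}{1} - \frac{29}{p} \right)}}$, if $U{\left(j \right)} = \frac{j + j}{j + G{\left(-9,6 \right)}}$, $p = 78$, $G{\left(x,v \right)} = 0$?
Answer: $2 i \sqrt{4566} \approx 135.14 i$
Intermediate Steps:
$U{\left(j \right)} = 2$ ($U{\left(j \right)} = \frac{j + j}{j + 0} = \frac{2 j}{j} = 2$)
$\sqrt{-18266 + U{\left(\frac{\left(-94\right) \frac{1}{60}}{1} - \frac{29}{p} \right)}} = \sqrt{-18266 + 2} = \sqrt{-18264} = 2 i \sqrt{4566}$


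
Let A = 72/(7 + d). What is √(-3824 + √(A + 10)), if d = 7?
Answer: √(-187376 + 7*√742)/7 ≈ 61.807*I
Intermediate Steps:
A = 36/7 (A = 72/(7 + 7) = 72/14 = (1/14)*72 = 36/7 ≈ 5.1429)
√(-3824 + √(A + 10)) = √(-3824 + √(36/7 + 10)) = √(-3824 + √(106/7)) = √(-3824 + √742/7)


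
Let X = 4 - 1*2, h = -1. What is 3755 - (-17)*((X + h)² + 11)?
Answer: 3959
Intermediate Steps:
X = 2 (X = 4 - 2 = 2)
3755 - (-17)*((X + h)² + 11) = 3755 - (-17)*((2 - 1)² + 11) = 3755 - (-17)*(1² + 11) = 3755 - (-17)*(1 + 11) = 3755 - (-17)*12 = 3755 - 1*(-204) = 3755 + 204 = 3959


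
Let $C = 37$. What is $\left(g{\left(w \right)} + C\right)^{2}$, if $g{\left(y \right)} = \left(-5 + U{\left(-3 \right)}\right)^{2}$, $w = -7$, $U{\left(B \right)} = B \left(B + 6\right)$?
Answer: $54289$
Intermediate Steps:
$U{\left(B \right)} = B \left(6 + B\right)$
$g{\left(y \right)} = 196$ ($g{\left(y \right)} = \left(-5 - 3 \left(6 - 3\right)\right)^{2} = \left(-5 - 9\right)^{2} = \left(-14\right)^{2} = 196$)
$\left(g{\left(w \right)} + C\right)^{2} = \left(196 + 37\right)^{2} = 233^{2} = 54289$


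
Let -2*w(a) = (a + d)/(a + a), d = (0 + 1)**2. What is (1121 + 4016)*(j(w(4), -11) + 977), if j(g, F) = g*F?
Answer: 80584119/16 ≈ 5.0365e+6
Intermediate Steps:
d = 1 (d = 1**2 = 1)
w(a) = -(1 + a)/(4*a) (w(a) = -(a + 1)/(2*(a + a)) = -(1 + a)/(2*(2*a)) = -(1 + a)*1/(2*a)/2 = -(1 + a)/(4*a))
j(g, F) = F*g
(1121 + 4016)*(j(w(4), -11) + 977) = (1121 + 4016)*(-11*(-1 - 1*4)/(4*4) + 977) = 5137*(-11*(-1 - 4)/(4*4) + 977) = 5137*(-11*(-5)/(4*4) + 977) = 5137*(-11*(-5/16) + 977) = 5137*(55/16 + 977) = 5137*(15687/16) = 80584119/16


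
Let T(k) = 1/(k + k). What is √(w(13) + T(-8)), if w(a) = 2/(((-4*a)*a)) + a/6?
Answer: √51135/156 ≈ 1.4496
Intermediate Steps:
w(a) = -1/(2*a²) + a/6 (w(a) = 2/((-4*a²)) + a*(⅙) = 2*(-1/(4*a²)) + a/6 = -1/(2*a²) + a/6)
T(k) = 1/(2*k)
√(w(13) + T(-8)) = √((⅙)*(-3 + 13³)/13² + (½)/(-8)) = √((⅙)*(1/169)*(-3 + 2197) + (½)*(-⅛)) = √((⅙)*(1/169)*2194 - 1/16) = √(1097/507 - 1/16) = √(17045/8112) = √51135/156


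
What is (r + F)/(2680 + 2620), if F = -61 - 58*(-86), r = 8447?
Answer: 6687/2650 ≈ 2.5234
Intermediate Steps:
F = 4927 (F = -61 + 4988 = 4927)
(r + F)/(2680 + 2620) = (8447 + 4927)/(2680 + 2620) = 13374/5300 = 13374*(1/5300) = 6687/2650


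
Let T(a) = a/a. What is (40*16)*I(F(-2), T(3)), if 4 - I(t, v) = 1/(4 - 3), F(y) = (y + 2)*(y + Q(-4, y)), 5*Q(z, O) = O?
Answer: 1920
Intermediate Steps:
Q(z, O) = O/5
T(a) = 1
F(y) = 6*y*(2 + y)/5 (F(y) = (y + 2)*(y + y/5) = (2 + y)*(6*y/5) = 6*y*(2 + y)/5)
I(t, v) = 3 (I(t, v) = 4 - 1/(4 - 3) = 4 - 1/1 = 4 - 1*1 = 4 - 1 = 3)
(40*16)*I(F(-2), T(3)) = (40*16)*3 = 640*3 = 1920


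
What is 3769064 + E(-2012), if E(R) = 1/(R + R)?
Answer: 15166713535/4024 ≈ 3.7691e+6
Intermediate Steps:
E(R) = 1/(2*R)
3769064 + E(-2012) = 3769064 + (1/2)/(-2012) = 3769064 + (1/2)*(-1/2012) = 3769064 - 1/4024 = 15166713535/4024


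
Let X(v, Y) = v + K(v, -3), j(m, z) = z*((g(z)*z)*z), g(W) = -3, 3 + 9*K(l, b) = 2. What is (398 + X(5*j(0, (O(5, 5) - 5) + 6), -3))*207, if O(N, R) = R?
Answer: -588317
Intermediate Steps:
K(l, b) = -⅑ (K(l, b) = -⅓ + (⅑)*2 = -⅓ + 2/9 = -⅑)
j(m, z) = -3*z³ (j(m, z) = z*((-3*z)*z) = z*(-3*z²) = -3*z³)
X(v, Y) = -⅑ + v (X(v, Y) = v - ⅑ = -⅑ + v)
(398 + X(5*j(0, (O(5, 5) - 5) + 6), -3))*207 = (398 + (-⅑ + 5*(-3*((5 - 5) + 6)³)))*207 = (398 + (-⅑ + 5*(-3*(0 + 6)³)))*207 = (398 + (-⅑ + 5*(-3*6³)))*207 = (398 + (-⅑ + 5*(-3*216)))*207 = (398 + (-⅑ + 5*(-648)))*207 = (398 + (-⅑ - 3240))*207 = (398 - 29161/9)*207 = -25579/9*207 = -588317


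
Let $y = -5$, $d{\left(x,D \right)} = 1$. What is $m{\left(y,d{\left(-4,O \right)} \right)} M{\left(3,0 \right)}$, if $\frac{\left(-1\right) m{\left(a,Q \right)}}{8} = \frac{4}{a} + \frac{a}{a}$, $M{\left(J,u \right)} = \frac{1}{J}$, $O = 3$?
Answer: $- \frac{8}{15} \approx -0.53333$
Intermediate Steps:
$m{\left(a,Q \right)} = -8 - \frac{32}{a}$ ($m{\left(a,Q \right)} = - 8 \left(\frac{4}{a} + \frac{a}{a}\right) = - 8 \left(\frac{4}{a} + 1\right) = - 8 \left(1 + \frac{4}{a}\right) = -8 - \frac{32}{a}$)
$m{\left(y,d{\left(-4,O \right)} \right)} M{\left(3,0 \right)} = \frac{-8 - \frac{32}{-5}}{3} = \left(-8 - - \frac{32}{5}\right) \frac{1}{3} = \left(-8 + \frac{32}{5}\right) \frac{1}{3} = \left(- \frac{8}{5}\right) \frac{1}{3} = - \frac{8}{15}$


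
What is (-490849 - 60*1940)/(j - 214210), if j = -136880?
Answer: 607249/351090 ≈ 1.7296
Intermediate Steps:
(-490849 - 60*1940)/(j - 214210) = (-490849 - 60*1940)/(-136880 - 214210) = (-490849 - 116400)/(-351090) = -607249*(-1/351090) = 607249/351090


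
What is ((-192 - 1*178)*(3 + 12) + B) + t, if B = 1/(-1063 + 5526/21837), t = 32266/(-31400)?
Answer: -134835636823611/24290207900 ≈ -5551.0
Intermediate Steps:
t = -16133/15700 (t = 32266*(-1/31400) = -16133/15700 ≈ -1.0276)
B = -7279/7735735 (B = 1/(-1063 + 5526*(1/21837)) = 1/(-1063 + 1842/7279) = 1/(-7735735/7279) = -7279/7735735 ≈ -0.00094096)
((-192 - 1*178)*(3 + 12) + B) + t = ((-192 - 1*178)*(3 + 12) - 7279/7735735) - 16133/15700 = ((-192 - 178)*15 - 7279/7735735) - 16133/15700 = (-370*15 - 7279/7735735) - 16133/15700 = (-5550 - 7279/7735735) - 16133/15700 = -42933336529/7735735 - 16133/15700 = -134835636823611/24290207900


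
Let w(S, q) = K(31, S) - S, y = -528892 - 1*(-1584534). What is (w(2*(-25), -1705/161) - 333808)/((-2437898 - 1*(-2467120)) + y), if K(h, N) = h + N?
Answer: -333777/1084864 ≈ -0.30767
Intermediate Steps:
K(h, N) = N + h
y = 1055642 (y = -528892 + 1584534 = 1055642)
w(S, q) = 31 (w(S, q) = (S + 31) - S = (31 + S) - S = 31)
(w(2*(-25), -1705/161) - 333808)/((-2437898 - 1*(-2467120)) + y) = (31 - 333808)/((-2437898 - 1*(-2467120)) + 1055642) = -333777/((-2437898 + 2467120) + 1055642) = -333777/(29222 + 1055642) = -333777/1084864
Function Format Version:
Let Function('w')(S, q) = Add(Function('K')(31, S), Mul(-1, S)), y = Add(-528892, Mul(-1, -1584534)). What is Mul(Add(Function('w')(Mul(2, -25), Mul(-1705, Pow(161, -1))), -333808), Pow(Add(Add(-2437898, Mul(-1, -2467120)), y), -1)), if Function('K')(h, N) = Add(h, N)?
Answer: Rational(-333777, 1084864) ≈ -0.30767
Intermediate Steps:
Function('K')(h, N) = Add(N, h)
y = 1055642 (y = Add(-528892, 1584534) = 1055642)
Function('w')(S, q) = 31 (Function('w')(S, q) = Add(Add(S, 31), Mul(-1, S)) = Add(Add(31, S), Mul(-1, S)) = 31)
Mul(Add(Function('w')(Mul(2, -25), Mul(-1705, Pow(161, -1))), -333808), Pow(Add(Add(-2437898, Mul(-1, -2467120)), y), -1)) = Mul(Add(31, -333808), Pow(Add(Add(-2437898, Mul(-1, -2467120)), 1055642), -1)) = Mul(-333777, Pow(Add(Add(-2437898, 2467120), 1055642), -1)) = Mul(-333777, Pow(Add(29222, 1055642), -1)) = Mul(-333777, Pow(1084864, -1)) = Mul(-333777, Rational(1, 1084864)) = Rational(-333777, 1084864)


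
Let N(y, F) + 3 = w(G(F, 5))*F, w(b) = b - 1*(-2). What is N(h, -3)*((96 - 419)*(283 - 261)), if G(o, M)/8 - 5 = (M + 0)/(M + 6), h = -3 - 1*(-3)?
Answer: 994194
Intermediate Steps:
h = 0 (h = -3 + 3 = 0)
G(o, M) = 40 + 8*M/(6 + M) (G(o, M) = 40 + 8*((M + 0)/(M + 6)) = 40 + 8*(M/(6 + M)) = 40 + 8*M/(6 + M))
w(b) = 2 + b (w(b) = b + 2 = 2 + b)
N(y, F) = -3 + 502*F/11 (N(y, F) = -3 + (2 + 48*(5 + 5)/(6 + 5))*F = -3 + (2 + 48*10/11)*F = -3 + (2 + 48*(1/11)*10)*F = -3 + (2 + 480/11)*F = -3 + 502*F/11)
N(h, -3)*((96 - 419)*(283 - 261)) = (-3 + (502/11)*(-3))*((96 - 419)*(283 - 261)) = (-3 - 1506/11)*(-323*22) = -1539/11*(-7106) = 994194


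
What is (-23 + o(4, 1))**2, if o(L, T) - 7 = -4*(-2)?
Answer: 64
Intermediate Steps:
o(L, T) = 15 (o(L, T) = 7 - 4*(-2) = 7 + 8 = 15)
(-23 + o(4, 1))**2 = (-23 + 15)**2 = (-8)**2 = 64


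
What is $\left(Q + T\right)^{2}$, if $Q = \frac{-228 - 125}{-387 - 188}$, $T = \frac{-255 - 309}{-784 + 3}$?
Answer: $\frac{359991600049}{201668355625} \approx 1.7851$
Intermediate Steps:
$T = \frac{564}{781}$ ($T = - \frac{564}{-781} = \left(-564\right) \left(- \frac{1}{781}\right) = \frac{564}{781} \approx 0.72215$)
$Q = \frac{353}{575}$ ($Q = - \frac{353}{-575} = \left(-353\right) \left(- \frac{1}{575}\right) = \frac{353}{575} \approx 0.61391$)
$\left(Q + T\right)^{2} = \left(\frac{353}{575} + \frac{564}{781}\right)^{2} = \left(\frac{599993}{449075}\right)^{2} = \frac{359991600049}{201668355625}$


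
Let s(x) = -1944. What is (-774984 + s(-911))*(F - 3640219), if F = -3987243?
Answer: 5925988796736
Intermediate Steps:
(-774984 + s(-911))*(F - 3640219) = (-774984 - 1944)*(-3987243 - 3640219) = -776928*(-7627462) = 5925988796736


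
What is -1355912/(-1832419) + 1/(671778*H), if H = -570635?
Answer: 519775358999412941/702439570979313570 ≈ 0.73996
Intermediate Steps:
-1355912/(-1832419) + 1/(671778*H) = -1355912/(-1832419) + 1/(671778*(-570635)) = -1355912*(-1/1832419) + (1/671778)*(-1/570635) = 1355912/1832419 - 1/383340039030 = 519775358999412941/702439570979313570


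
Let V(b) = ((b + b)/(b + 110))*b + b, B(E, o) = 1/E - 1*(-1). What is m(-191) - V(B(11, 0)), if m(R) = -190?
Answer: -1284466/6721 ≈ -191.11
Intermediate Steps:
B(E, o) = 1 + 1/E (B(E, o) = 1/E + 1 = 1 + 1/E)
V(b) = b + 2*b**2/(110 + b) (V(b) = ((2*b)/(110 + b))*b + b = (2*b/(110 + b))*b + b = 2*b**2/(110 + b) + b = b + 2*b**2/(110 + b))
m(-191) - V(B(11, 0)) = -190 - (1 + 11)/11*(110 + 3*((1 + 11)/11))/(110 + (1 + 11)/11) = -190 - (1/11)*12*(110 + 3*((1/11)*12))/(110 + (1/11)*12) = -190 - 12*(110 + 3*(12/11))/(11*(110 + 12/11)) = -190 - 12*(110 + 36/11)/(11*1222/11) = -190 - 12*11*1246/(11*1222*11) = -190 - 1*7476/6721 = -190 - 7476/6721 = -1284466/6721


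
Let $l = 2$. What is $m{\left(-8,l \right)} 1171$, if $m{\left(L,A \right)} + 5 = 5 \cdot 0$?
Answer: $-5855$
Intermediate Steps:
$m{\left(L,A \right)} = -5$ ($m{\left(L,A \right)} = -5 + 5 \cdot 0 = -5 + 0 = -5$)
$m{\left(-8,l \right)} 1171 = \left(-5\right) 1171 = -5855$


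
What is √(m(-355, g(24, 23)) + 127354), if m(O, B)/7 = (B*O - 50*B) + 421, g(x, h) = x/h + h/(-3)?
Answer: 2*√19715531/23 ≈ 386.11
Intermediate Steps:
g(x, h) = -h/3 + x/h (g(x, h) = x/h + h*(-⅓) = x/h - h/3 = -h/3 + x/h)
m(O, B) = 2947 - 350*B + 7*B*O (m(O, B) = 7*((B*O - 50*B) + 421) = 7*((-50*B + B*O) + 421) = 7*(421 - 50*B + B*O) = 2947 - 350*B + 7*B*O)
√(m(-355, g(24, 23)) + 127354) = √((2947 - 350*(-⅓*23 + 24/23) + 7*(-⅓*23 + 24/23)*(-355)) + 127354) = √((2947 - 350*(-23/3 + 24*(1/23)) + 7*(-23/3 + 24*(1/23))*(-355)) + 127354) = √((2947 - 350*(-23/3 + 24/23) + 7*(-23/3 + 24/23)*(-355)) + 127354) = √((2947 - 350*(-457/69) + 7*(-457/69)*(-355)) + 127354) = √((2947 + 159950/69 + 1135645/69) + 127354) = √(499646/23 + 127354) = √(3428788/23) = 2*√19715531/23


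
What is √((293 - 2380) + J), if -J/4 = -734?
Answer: √849 ≈ 29.138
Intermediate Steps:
J = 2936 (J = -4*(-734) = 2936)
√((293 - 2380) + J) = √((293 - 2380) + 2936) = √(-2087 + 2936) = √849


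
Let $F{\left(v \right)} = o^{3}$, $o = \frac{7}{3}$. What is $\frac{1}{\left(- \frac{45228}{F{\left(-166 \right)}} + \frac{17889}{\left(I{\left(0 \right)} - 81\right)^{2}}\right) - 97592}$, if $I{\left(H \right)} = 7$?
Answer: $- \frac{1878268}{189984844985} \approx -9.8864 \cdot 10^{-6}$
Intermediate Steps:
$o = \frac{7}{3}$ ($o = 7 \cdot \frac{1}{3} = \frac{7}{3} \approx 2.3333$)
$F{\left(v \right)} = \frac{343}{27}$ ($F{\left(v \right)} = \left(\frac{7}{3}\right)^{3} = \frac{343}{27}$)
$\frac{1}{\left(- \frac{45228}{F{\left(-166 \right)}} + \frac{17889}{\left(I{\left(0 \right)} - 81\right)^{2}}\right) - 97592} = \frac{1}{\left(- \frac{45228}{\frac{343}{27}} + \frac{17889}{\left(7 - 81\right)^{2}}\right) - 97592} = \frac{1}{\left(\left(-45228\right) \frac{27}{343} + \frac{17889}{\left(-74\right)^{2}}\right) - 97592} = \frac{1}{\left(- \frac{1221156}{343} + \frac{17889}{5476}\right) - 97592} = \frac{1}{- \frac{6680914329}{1878268} - 97592} = \frac{1}{- \frac{189984844985}{1878268}} = - \frac{1878268}{189984844985}$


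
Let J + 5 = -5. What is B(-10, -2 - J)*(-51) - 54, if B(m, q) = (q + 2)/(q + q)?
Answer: -687/8 ≈ -85.875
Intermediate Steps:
J = -10 (J = -5 - 5 = -10)
B(m, q) = (2 + q)/(2*q) (B(m, q) = (2 + q)/((2*q)) = (2 + q)*(1/(2*q)) = (2 + q)/(2*q))
B(-10, -2 - J)*(-51) - 54 = ((2 + (-2 - 1*(-10)))/(2*(-2 - 1*(-10))))*(-51) - 54 = ((2 + (-2 + 10))/(2*(-2 + 10)))*(-51) - 54 = ((½)*(2 + 8)/8)*(-51) - 54 = ((½)*(⅛)*10)*(-51) - 54 = (5/8)*(-51) - 54 = -255/8 - 54 = -687/8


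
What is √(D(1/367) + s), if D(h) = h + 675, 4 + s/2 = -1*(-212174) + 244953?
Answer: 2*√30807448734/367 ≈ 956.51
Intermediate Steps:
s = 914246 (s = -8 + 2*(-1*(-212174) + 244953) = -8 + 2*(212174 + 244953) = -8 + 2*457127 = -8 + 914254 = 914246)
D(h) = 675 + h
√(D(1/367) + s) = √((675 + 1/367) + 914246) = √(247726/367 + 914246) = √(335776008/367) = 2*√30807448734/367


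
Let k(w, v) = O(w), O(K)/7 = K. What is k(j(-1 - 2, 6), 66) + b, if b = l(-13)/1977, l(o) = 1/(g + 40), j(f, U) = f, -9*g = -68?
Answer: -5923089/282052 ≈ -21.000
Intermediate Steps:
g = 68/9 (g = -⅑*(-68) = 68/9 ≈ 7.5556)
O(K) = 7*K
l(o) = 9/428 (l(o) = 1/(68/9 + 40) = 1/(428/9) = 9/428)
k(w, v) = 7*w
b = 3/282052 (b = (9/428)/1977 = (9/428)*(1/1977) = 3/282052 ≈ 1.0636e-5)
k(j(-1 - 2, 6), 66) + b = 7*(-1 - 2) + 3/282052 = 7*(-3) + 3/282052 = -21 + 3/282052 = -5923089/282052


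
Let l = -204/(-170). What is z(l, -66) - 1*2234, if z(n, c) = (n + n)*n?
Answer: -55778/25 ≈ -2231.1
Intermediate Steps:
l = 6/5 (l = -204*(-1/170) = 6/5 ≈ 1.2000)
z(n, c) = 2*n² (z(n, c) = (2*n)*n = 2*n²)
z(l, -66) - 1*2234 = 2*(6/5)² - 1*2234 = 2*(36/25) - 2234 = 72/25 - 2234 = -55778/25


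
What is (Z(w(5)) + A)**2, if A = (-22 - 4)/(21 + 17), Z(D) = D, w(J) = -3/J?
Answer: 14884/9025 ≈ 1.6492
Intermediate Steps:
A = -13/19 (A = -26/38 = -26*1/38 = -13/19 ≈ -0.68421)
(Z(w(5)) + A)**2 = (-3/5 - 13/19)**2 = (-122/95)**2 = 14884/9025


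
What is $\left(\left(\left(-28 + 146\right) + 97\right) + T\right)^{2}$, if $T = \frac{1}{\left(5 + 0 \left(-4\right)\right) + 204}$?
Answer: $\frac{2019244096}{43681} \approx 46227.0$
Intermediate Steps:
$T = \frac{1}{209}$ ($T = \frac{1}{\left(5 + 0\right) + 204} = \frac{1}{5 + 204} = \frac{1}{209} \approx 0.0047847$)
$\left(\left(\left(-28 + 146\right) + 97\right) + T\right)^{2} = \left(\left(\left(-28 + 146\right) + 97\right) + \frac{1}{209}\right)^{2} = \left(\left(118 + 97\right) + \frac{1}{209}\right)^{2} = \left(215 + \frac{1}{209}\right)^{2} = \left(\frac{44936}{209}\right)^{2} = \frac{2019244096}{43681}$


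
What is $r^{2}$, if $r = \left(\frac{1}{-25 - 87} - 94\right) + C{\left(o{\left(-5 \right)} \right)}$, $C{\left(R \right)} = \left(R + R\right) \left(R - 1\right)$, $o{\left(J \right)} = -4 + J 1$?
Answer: $\frac{92756161}{12544} \approx 7394.5$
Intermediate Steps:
$o{\left(J \right)} = -4 + J$
$C{\left(R \right)} = 2 R \left(-1 + R\right)$
$r = \frac{9631}{112}$ ($r = \left(\frac{1}{-25 - 87} - 94\right) + 2 \left(-4 - 5\right) \left(-1 - 9\right) = \left(\frac{1}{-112} - 94\right) + 2 \left(-9\right) \left(-1 - 9\right) = \left(- \frac{1}{112} - 94\right) + 2 \left(-9\right) \left(-10\right) = - \frac{10529}{112} + 180 = \frac{9631}{112} \approx 85.991$)
$r^{2} = \left(\frac{9631}{112}\right)^{2} = \frac{92756161}{12544}$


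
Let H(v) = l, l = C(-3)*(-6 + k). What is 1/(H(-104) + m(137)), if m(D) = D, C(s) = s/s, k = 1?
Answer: 1/132 ≈ 0.0075758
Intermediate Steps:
C(s) = 1
l = -5 (l = 1*(-6 + 1) = 1*(-5) = -5)
H(v) = -5
1/(H(-104) + m(137)) = 1/(-5 + 137) = 1/132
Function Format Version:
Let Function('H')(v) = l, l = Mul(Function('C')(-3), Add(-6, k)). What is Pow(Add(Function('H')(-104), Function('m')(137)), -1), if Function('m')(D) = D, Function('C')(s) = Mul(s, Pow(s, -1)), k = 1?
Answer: Rational(1, 132) ≈ 0.0075758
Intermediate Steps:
Function('C')(s) = 1
l = -5 (l = Mul(1, Add(-6, 1)) = Mul(1, -5) = -5)
Function('H')(v) = -5
Pow(Add(Function('H')(-104), Function('m')(137)), -1) = Pow(Add(-5, 137), -1) = Pow(132, -1) = Rational(1, 132)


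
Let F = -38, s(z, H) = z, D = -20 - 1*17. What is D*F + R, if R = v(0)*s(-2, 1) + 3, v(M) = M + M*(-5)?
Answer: 1409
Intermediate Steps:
v(M) = -4*M (v(M) = M - 5*M = -4*M)
D = -37 (D = -20 - 17 = -37)
R = 3 (R = -4*0*(-2) + 3 = 0*(-2) + 3 = 0 + 3 = 3)
D*F + R = -37*(-38) + 3 = 1406 + 3 = 1409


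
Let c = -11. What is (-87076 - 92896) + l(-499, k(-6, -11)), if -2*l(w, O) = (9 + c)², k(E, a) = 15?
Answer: -179974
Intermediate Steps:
l(w, O) = -2 (l(w, O) = -(9 - 11)²/2 = -½*(-2)² = -½*4 = -2)
(-87076 - 92896) + l(-499, k(-6, -11)) = (-87076 - 92896) - 2 = -179972 - 2 = -179974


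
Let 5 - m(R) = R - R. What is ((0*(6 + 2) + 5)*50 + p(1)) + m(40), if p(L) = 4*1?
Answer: 259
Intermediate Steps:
p(L) = 4
m(R) = 5 (m(R) = 5 - (R - R) = 5 - 1*0 = 5 + 0 = 5)
((0*(6 + 2) + 5)*50 + p(1)) + m(40) = ((0*(6 + 2) + 5)*50 + 4) + 5 = ((0*8 + 5)*50 + 4) + 5 = ((0 + 5)*50 + 4) + 5 = (5*50 + 4) + 5 = (250 + 4) + 5 = 254 + 5 = 259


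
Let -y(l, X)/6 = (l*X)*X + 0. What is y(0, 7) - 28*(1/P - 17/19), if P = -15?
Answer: 7672/285 ≈ 26.919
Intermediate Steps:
y(l, X) = -6*l*X**2 (y(l, X) = -6*((l*X)*X + 0) = -6*((X*l)*X + 0) = -6*(l*X**2 + 0) = -6*l*X**2)
y(0, 7) - 28*(1/P - 17/19) = -6*0*7**2 - 28*(1/(-15) - 17/19) = -6*0*49 - 28*(1*(-1/15) - 17*1/19) = 0 - 28*(-1/15 - 17/19) = 0 - 28*(-274/285) = 0 + 7672/285 = 7672/285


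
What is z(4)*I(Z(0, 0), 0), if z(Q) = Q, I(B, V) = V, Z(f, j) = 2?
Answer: 0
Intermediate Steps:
z(4)*I(Z(0, 0), 0) = 4*0 = 0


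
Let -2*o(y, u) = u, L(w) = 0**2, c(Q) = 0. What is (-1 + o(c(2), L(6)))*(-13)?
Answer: 13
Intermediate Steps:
L(w) = 0
o(y, u) = -u/2
(-1 + o(c(2), L(6)))*(-13) = (-1 - 1/2*0)*(-13) = (-1 + 0)*(-13) = -1*(-13) = 13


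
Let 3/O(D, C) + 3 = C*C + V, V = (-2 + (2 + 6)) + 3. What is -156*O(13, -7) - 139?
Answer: -8113/55 ≈ -147.51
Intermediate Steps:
V = 9 (V = (-2 + 8) + 3 = 6 + 3 = 9)
O(D, C) = 3/(6 + C**2) (O(D, C) = 3/(-3 + (C*C + 9)) = 3/(-3 + (C**2 + 9)) = 3/(-3 + (9 + C**2)) = 3/(6 + C**2))
-156*O(13, -7) - 139 = -468/(6 + (-7)**2) - 139 = -468/(6 + 49) - 139 = -468/55 - 139 = -8113/55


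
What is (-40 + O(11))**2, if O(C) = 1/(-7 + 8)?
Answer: 1521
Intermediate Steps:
O(C) = 1 (O(C) = 1/1 = 1)
(-40 + O(11))**2 = (-40 + 1)**2 = (-39)**2 = 1521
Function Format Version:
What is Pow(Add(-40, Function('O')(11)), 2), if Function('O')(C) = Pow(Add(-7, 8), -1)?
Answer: 1521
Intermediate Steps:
Function('O')(C) = 1 (Function('O')(C) = Pow(1, -1) = 1)
Pow(Add(-40, Function('O')(11)), 2) = Pow(Add(-40, 1), 2) = Pow(-39, 2) = 1521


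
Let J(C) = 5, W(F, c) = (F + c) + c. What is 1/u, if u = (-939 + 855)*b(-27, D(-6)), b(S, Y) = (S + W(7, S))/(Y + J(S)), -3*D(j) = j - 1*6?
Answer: 3/2072 ≈ 0.0014479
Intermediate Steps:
W(F, c) = F + 2*c
D(j) = 2 - j/3 (D(j) = -(j - 1*6)/3 = -(j - 6)/3 = -(-6 + j)/3 = 2 - j/3)
b(S, Y) = (7 + 3*S)/(5 + Y) (b(S, Y) = (S + (7 + 2*S))/(Y + 5) = (7 + 3*S)/(5 + Y))
u = 2072/3 (u = (-939 + 855)*((7 + 3*(-27))/(5 + (2 - ⅓*(-6)))) = -84*(7 - 81)/(5 + (2 + 2)) = -84*(-74)/(5 + 4) = -84*(-74)/9 = -28*(-74)/3 = -84*(-74/9) = 2072/3 ≈ 690.67)
1/u = 1/(2072/3) = 3/2072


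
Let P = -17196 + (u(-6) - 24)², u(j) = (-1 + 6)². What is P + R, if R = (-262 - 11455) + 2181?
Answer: -26731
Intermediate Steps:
u(j) = 25 (u(j) = 5² = 25)
R = -9536 (R = -11717 + 2181 = -9536)
P = -17195 (P = -17196 + (25 - 24)² = -17196 + 1² = -17196 + 1 = -17195)
P + R = -17195 - 9536 = -26731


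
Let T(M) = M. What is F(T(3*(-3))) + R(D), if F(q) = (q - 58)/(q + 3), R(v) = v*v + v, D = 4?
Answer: 187/6 ≈ 31.167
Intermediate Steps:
R(v) = v + v**2 (R(v) = v**2 + v = v + v**2)
F(q) = (-58 + q)/(3 + q)
F(T(3*(-3))) + R(D) = (-58 + 3*(-3))/(3 + 3*(-3)) + 4*(1 + 4) = (-58 - 9)/(3 - 9) + 4*5 = -67/(-6) + 20 = -1/6*(-67) + 20 = 67/6 + 20 = 187/6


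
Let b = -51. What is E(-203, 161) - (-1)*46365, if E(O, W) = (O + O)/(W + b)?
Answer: 2549872/55 ≈ 46361.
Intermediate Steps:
E(O, W) = 2*O/(-51 + W) (E(O, W) = (O + O)/(W - 51) = (2*O)/(-51 + W) = 2*O/(-51 + W))
E(-203, 161) - (-1)*46365 = 2*(-203)/(-51 + 161) - (-1)*46365 = 2*(-203)/110 - 1*(-46365) = 2*(-203)*(1/110) + 46365 = -203/55 + 46365 = 2549872/55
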